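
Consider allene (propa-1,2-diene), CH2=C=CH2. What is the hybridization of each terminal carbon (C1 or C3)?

sp2

Each terminal carbon (C1 or C3) — 3 σ bonds, plus one π bond. Steric number 3, so sp2.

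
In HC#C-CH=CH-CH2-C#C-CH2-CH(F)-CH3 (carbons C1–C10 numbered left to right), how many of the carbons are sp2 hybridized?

2

C1: sp
C2: sp
C3: sp2 ✓
C4: sp2 ✓
C5: sp3
C6: sp
C7: sp
C8: sp3
C9: sp3
C10: sp3
C3, C4 → 2 sp2 carbons.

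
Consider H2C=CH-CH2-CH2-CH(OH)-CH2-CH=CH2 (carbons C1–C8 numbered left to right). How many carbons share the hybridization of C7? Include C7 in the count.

C7 is sp2 (one π bond).
C1: sp2 ✓
C2: sp2 ✓
C3: sp3
C4: sp3
C5: sp3
C6: sp3
C7: sp2 ✓
C8: sp2 ✓
4 carbons are sp2.

4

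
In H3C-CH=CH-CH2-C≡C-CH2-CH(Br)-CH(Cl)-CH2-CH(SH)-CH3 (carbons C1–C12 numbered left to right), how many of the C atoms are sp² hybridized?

2

C1: sp3
C2: sp2 ✓
C3: sp2 ✓
C4: sp3
C5: sp
C6: sp
C7: sp3
C8: sp3
C9: sp3
C10: sp3
C11: sp3
C12: sp3
C2, C3 → 2 sp2 carbons.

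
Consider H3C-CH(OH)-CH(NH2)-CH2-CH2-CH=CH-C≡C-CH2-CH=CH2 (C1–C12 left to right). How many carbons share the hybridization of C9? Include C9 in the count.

C9 is sp (two π bonds).
C1: sp3
C2: sp3
C3: sp3
C4: sp3
C5: sp3
C6: sp2
C7: sp2
C8: sp ✓
C9: sp ✓
C10: sp3
C11: sp2
C12: sp2
2 carbons are sp.

2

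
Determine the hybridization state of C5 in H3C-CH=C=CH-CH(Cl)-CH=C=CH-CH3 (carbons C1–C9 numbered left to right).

C5: 4 σ bonds; 4 regions of electron density → sp3.

sp³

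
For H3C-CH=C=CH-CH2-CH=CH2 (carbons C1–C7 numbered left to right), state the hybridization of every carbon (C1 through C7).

C1 sp3, C2 sp2, C3 sp, C4 sp2, C5 sp3, C6 sp2, C7 sp2

C1: 4 σ bonds; 4 regions of electron density → sp3.
C2: 3 σ bonds, plus one π bond; 3 regions of electron density → sp2.
C3 carries 2 σ bonds, plus two π bonds, giving a steric number of 2, so it is sp.
C4: 3 σ bonds, plus one π bond; 3 regions of electron density → sp2.
C5 has 4 σ bonds: steric number 4 → sp3.
C6: 3 σ bonds, plus one π bond; 3 regions of electron density → sp2.
C7: 3 σ bonds, plus one π bond — 3 electron domains, sp2.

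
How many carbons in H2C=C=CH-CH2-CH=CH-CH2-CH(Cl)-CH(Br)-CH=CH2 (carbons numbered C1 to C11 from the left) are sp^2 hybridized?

C1: sp2 ✓
C2: sp
C3: sp2 ✓
C4: sp3
C5: sp2 ✓
C6: sp2 ✓
C7: sp3
C8: sp3
C9: sp3
C10: sp2 ✓
C11: sp2 ✓
C1, C3, C5, C6, C10, C11 → 6 sp2 carbons.

6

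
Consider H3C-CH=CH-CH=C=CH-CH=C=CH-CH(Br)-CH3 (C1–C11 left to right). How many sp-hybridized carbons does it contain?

C1: sp3
C2: sp2
C3: sp2
C4: sp2
C5: sp ✓
C6: sp2
C7: sp2
C8: sp ✓
C9: sp2
C10: sp3
C11: sp3
C5, C8 → 2 sp carbons.

2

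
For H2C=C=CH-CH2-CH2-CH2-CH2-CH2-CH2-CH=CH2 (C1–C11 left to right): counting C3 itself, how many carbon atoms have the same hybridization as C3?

C3 is sp2 (one π bond).
C1: sp2 ✓
C2: sp
C3: sp2 ✓
C4: sp3
C5: sp3
C6: sp3
C7: sp3
C8: sp3
C9: sp3
C10: sp2 ✓
C11: sp2 ✓
4 carbons are sp2.

4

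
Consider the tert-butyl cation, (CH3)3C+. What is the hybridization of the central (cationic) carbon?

Three σ bonds and an empty p orbital; no lone pair → steric number 3 → sp2 and planar.

sp^2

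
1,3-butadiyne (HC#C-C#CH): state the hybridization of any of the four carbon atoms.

sp

Every carbon is part of a C≡C triple bond: two σ regions → sp.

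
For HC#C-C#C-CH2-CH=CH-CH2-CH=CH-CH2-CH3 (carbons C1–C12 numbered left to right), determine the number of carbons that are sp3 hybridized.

C1: sp
C2: sp
C3: sp
C4: sp
C5: sp3 ✓
C6: sp2
C7: sp2
C8: sp3 ✓
C9: sp2
C10: sp2
C11: sp3 ✓
C12: sp3 ✓
C5, C8, C11, C12 → 4 sp3 carbons.

4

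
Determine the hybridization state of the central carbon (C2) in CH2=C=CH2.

Two σ bonds and two π bonds (one to each neighbour) → sp.

sp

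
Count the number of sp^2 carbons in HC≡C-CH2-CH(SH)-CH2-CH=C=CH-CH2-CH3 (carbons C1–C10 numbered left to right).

C1: sp
C2: sp
C3: sp3
C4: sp3
C5: sp3
C6: sp2 ✓
C7: sp
C8: sp2 ✓
C9: sp3
C10: sp3
C6, C8 → 2 sp2 carbons.

2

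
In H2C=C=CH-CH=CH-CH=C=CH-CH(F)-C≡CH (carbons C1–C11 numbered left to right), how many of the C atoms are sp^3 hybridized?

1

C1: sp2
C2: sp
C3: sp2
C4: sp2
C5: sp2
C6: sp2
C7: sp
C8: sp2
C9: sp3 ✓
C10: sp
C11: sp
C9 → 1 sp3 carbon.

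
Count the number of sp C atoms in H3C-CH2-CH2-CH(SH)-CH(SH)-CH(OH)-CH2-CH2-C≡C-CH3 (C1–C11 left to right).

2

C1: sp3
C2: sp3
C3: sp3
C4: sp3
C5: sp3
C6: sp3
C7: sp3
C8: sp3
C9: sp ✓
C10: sp ✓
C11: sp3
C9, C10 → 2 sp carbons.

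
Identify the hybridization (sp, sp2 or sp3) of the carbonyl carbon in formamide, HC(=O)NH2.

sp^2

The carbonyl carbon is sp2: 3 σ bonds, plus one π bond, 3 electron-density regions.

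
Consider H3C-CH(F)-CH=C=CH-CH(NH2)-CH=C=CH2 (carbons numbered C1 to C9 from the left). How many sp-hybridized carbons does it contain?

C1: sp3
C2: sp3
C3: sp2
C4: sp ✓
C5: sp2
C6: sp3
C7: sp2
C8: sp ✓
C9: sp2
C4, C8 → 2 sp carbons.

2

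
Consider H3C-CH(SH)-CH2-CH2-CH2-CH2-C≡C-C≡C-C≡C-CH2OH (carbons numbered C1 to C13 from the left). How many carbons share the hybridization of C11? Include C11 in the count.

6

C11 is sp (two π bonds).
C1: sp3
C2: sp3
C3: sp3
C4: sp3
C5: sp3
C6: sp3
C7: sp ✓
C8: sp ✓
C9: sp ✓
C10: sp ✓
C11: sp ✓
C12: sp ✓
C13: sp3
6 carbons are sp.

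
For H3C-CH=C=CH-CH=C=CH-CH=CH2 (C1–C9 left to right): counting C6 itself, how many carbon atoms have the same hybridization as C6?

2

C6 is sp (two π bonds).
C1: sp3
C2: sp2
C3: sp ✓
C4: sp2
C5: sp2
C6: sp ✓
C7: sp2
C8: sp2
C9: sp2
2 carbons are sp.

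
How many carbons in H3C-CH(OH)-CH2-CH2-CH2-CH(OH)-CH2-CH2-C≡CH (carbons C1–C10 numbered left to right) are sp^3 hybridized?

8

C1: sp3 ✓
C2: sp3 ✓
C3: sp3 ✓
C4: sp3 ✓
C5: sp3 ✓
C6: sp3 ✓
C7: sp3 ✓
C8: sp3 ✓
C9: sp
C10: sp
C1, C2, C3, C4, C5, C6, C7, C8 → 8 sp3 carbons.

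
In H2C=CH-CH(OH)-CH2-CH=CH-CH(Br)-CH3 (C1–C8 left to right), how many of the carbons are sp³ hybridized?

C1: sp2
C2: sp2
C3: sp3 ✓
C4: sp3 ✓
C5: sp2
C6: sp2
C7: sp3 ✓
C8: sp3 ✓
C3, C4, C7, C8 → 4 sp3 carbons.

4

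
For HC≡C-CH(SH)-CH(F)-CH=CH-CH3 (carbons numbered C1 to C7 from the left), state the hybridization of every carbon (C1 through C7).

C1 sp, C2 sp, C3 sp3, C4 sp3, C5 sp2, C6 sp2, C7 sp3

C1 has 2 σ bonds, plus two π bonds: steric number 2 → sp.
C2: 2 σ bonds, plus two π bonds — 2 electron domains, sp.
C3 carries 4 σ bonds, giving a steric number of 4, so it is sp3.
C4: 4 σ bonds — 4 electron domains, sp3.
C5: 3 σ bonds, plus one π bond — 3 electron domains, sp2.
C6: 3 σ bonds, plus one π bond; 3 regions of electron density → sp2.
C7 (4 σ bonds) has steric number 4: sp3.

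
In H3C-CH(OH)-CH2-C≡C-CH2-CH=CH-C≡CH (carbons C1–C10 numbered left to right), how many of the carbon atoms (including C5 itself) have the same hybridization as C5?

C5 is sp (two π bonds).
C1: sp3
C2: sp3
C3: sp3
C4: sp ✓
C5: sp ✓
C6: sp3
C7: sp2
C8: sp2
C9: sp ✓
C10: sp ✓
4 carbons are sp.

4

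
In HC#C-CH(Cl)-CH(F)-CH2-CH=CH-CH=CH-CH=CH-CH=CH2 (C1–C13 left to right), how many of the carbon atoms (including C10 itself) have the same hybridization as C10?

C10 is sp2 (one π bond).
C1: sp
C2: sp
C3: sp3
C4: sp3
C5: sp3
C6: sp2 ✓
C7: sp2 ✓
C8: sp2 ✓
C9: sp2 ✓
C10: sp2 ✓
C11: sp2 ✓
C12: sp2 ✓
C13: sp2 ✓
8 carbons are sp2.

8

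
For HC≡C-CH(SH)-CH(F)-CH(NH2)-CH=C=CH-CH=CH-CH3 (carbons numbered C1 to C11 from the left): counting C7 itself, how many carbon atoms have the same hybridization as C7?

3

C7 is sp (two π bonds).
C1: sp ✓
C2: sp ✓
C3: sp3
C4: sp3
C5: sp3
C6: sp2
C7: sp ✓
C8: sp2
C9: sp2
C10: sp2
C11: sp3
3 carbons are sp.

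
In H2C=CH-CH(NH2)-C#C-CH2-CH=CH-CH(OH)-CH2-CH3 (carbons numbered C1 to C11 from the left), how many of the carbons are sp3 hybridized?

5

C1: sp2
C2: sp2
C3: sp3 ✓
C4: sp
C5: sp
C6: sp3 ✓
C7: sp2
C8: sp2
C9: sp3 ✓
C10: sp3 ✓
C11: sp3 ✓
C3, C6, C9, C10, C11 → 5 sp3 carbons.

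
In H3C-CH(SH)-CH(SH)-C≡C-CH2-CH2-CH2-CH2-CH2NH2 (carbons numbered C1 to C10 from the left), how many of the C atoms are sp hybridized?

2

C1: sp3
C2: sp3
C3: sp3
C4: sp ✓
C5: sp ✓
C6: sp3
C7: sp3
C8: sp3
C9: sp3
C10: sp3
C4, C5 → 2 sp carbons.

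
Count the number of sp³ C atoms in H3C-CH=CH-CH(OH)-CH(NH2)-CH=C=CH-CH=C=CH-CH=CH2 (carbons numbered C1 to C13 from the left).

3

C1: sp3 ✓
C2: sp2
C3: sp2
C4: sp3 ✓
C5: sp3 ✓
C6: sp2
C7: sp
C8: sp2
C9: sp2
C10: sp
C11: sp2
C12: sp2
C13: sp2
C1, C4, C5 → 3 sp3 carbons.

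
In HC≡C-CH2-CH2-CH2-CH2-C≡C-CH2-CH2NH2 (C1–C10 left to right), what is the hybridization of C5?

sp³

C5: 4 σ bonds; 4 regions of electron density → sp3.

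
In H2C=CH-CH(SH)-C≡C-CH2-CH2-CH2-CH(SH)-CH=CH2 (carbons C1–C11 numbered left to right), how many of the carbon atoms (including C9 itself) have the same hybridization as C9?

5

C9 is sp3 (only σ bonds).
C1: sp2
C2: sp2
C3: sp3 ✓
C4: sp
C5: sp
C6: sp3 ✓
C7: sp3 ✓
C8: sp3 ✓
C9: sp3 ✓
C10: sp2
C11: sp2
5 carbons are sp3.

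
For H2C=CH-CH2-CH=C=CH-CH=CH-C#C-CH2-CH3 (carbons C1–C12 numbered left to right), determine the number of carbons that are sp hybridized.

C1: sp2
C2: sp2
C3: sp3
C4: sp2
C5: sp ✓
C6: sp2
C7: sp2
C8: sp2
C9: sp ✓
C10: sp ✓
C11: sp3
C12: sp3
C5, C9, C10 → 3 sp carbons.

3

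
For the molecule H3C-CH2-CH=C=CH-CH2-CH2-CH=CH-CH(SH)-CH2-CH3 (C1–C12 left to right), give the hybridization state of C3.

sp²

C3: 3 σ bonds, plus one π bond — 3 electron domains, sp2.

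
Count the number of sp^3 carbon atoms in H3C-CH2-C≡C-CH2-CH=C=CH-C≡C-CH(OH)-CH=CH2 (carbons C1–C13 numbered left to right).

C1: sp3 ✓
C2: sp3 ✓
C3: sp
C4: sp
C5: sp3 ✓
C6: sp2
C7: sp
C8: sp2
C9: sp
C10: sp
C11: sp3 ✓
C12: sp2
C13: sp2
C1, C2, C5, C11 → 4 sp3 carbons.

4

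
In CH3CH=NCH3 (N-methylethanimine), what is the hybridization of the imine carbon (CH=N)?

The imine carbon (CH=N) carries 3 σ bonds, plus one π bond, giving a steric number of 3, so it is sp2.

sp^2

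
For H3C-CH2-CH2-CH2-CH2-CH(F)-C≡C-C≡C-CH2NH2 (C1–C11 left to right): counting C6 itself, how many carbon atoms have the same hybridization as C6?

C6 is sp3 (only σ bonds).
C1: sp3 ✓
C2: sp3 ✓
C3: sp3 ✓
C4: sp3 ✓
C5: sp3 ✓
C6: sp3 ✓
C7: sp
C8: sp
C9: sp
C10: sp
C11: sp3 ✓
7 carbons are sp3.

7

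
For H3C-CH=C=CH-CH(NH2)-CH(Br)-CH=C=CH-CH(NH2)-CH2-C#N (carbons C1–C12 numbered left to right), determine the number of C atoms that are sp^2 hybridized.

C1: sp3
C2: sp2 ✓
C3: sp
C4: sp2 ✓
C5: sp3
C6: sp3
C7: sp2 ✓
C8: sp
C9: sp2 ✓
C10: sp3
C11: sp3
C12: sp
C2, C4, C7, C9 → 4 sp2 carbons.

4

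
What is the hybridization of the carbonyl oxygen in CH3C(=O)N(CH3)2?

The carbonyl oxygen has 1 σ bond and 2 lone pairs, plus one π bond: steric number 3 → sp2.

sp²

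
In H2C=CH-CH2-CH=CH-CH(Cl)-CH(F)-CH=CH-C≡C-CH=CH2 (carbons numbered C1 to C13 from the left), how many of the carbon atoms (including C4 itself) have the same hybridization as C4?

C4 is sp2 (one π bond).
C1: sp2 ✓
C2: sp2 ✓
C3: sp3
C4: sp2 ✓
C5: sp2 ✓
C6: sp3
C7: sp3
C8: sp2 ✓
C9: sp2 ✓
C10: sp
C11: sp
C12: sp2 ✓
C13: sp2 ✓
8 carbons are sp2.

8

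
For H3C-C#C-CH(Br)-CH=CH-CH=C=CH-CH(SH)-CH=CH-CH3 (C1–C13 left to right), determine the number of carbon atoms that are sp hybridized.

3

C1: sp3
C2: sp ✓
C3: sp ✓
C4: sp3
C5: sp2
C6: sp2
C7: sp2
C8: sp ✓
C9: sp2
C10: sp3
C11: sp2
C12: sp2
C13: sp3
C2, C3, C8 → 3 sp carbons.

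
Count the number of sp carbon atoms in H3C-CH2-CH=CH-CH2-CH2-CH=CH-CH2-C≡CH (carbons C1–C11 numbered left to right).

C1: sp3
C2: sp3
C3: sp2
C4: sp2
C5: sp3
C6: sp3
C7: sp2
C8: sp2
C9: sp3
C10: sp ✓
C11: sp ✓
C10, C11 → 2 sp carbons.

2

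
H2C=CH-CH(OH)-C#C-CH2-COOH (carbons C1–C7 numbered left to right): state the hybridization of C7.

sp²

C7 — 3 σ bonds, plus one π bond. Steric number 3, so sp2.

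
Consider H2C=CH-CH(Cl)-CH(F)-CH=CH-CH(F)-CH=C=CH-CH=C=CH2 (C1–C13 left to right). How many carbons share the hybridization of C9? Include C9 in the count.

C9 is sp (two π bonds).
C1: sp2
C2: sp2
C3: sp3
C4: sp3
C5: sp2
C6: sp2
C7: sp3
C8: sp2
C9: sp ✓
C10: sp2
C11: sp2
C12: sp ✓
C13: sp2
2 carbons are sp.

2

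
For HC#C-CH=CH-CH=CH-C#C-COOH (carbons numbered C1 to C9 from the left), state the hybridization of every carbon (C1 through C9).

C1 sp, C2 sp, C3 sp2, C4 sp2, C5 sp2, C6 sp2, C7 sp, C8 sp, C9 sp2

C1 carries 2 σ bonds, plus two π bonds, giving a steric number of 2, so it is sp.
C2: 2 σ bonds, plus two π bonds — 2 electron domains, sp.
C3 is sp2: 3 σ bonds, plus one π bond, 3 electron-density regions.
C4: 3 σ bonds, plus one π bond; 3 regions of electron density → sp2.
C5: 3 σ bonds, plus one π bond; 3 regions of electron density → sp2.
C6: 3 σ bonds, plus one π bond; 3 regions of electron density → sp2.
C7: 2 σ bonds, plus two π bonds; 2 regions of electron density → sp.
C8 is sp: 2 σ bonds, plus two π bonds, 2 electron-density regions.
C9 (3 σ bonds, plus one π bond) has steric number 3: sp2.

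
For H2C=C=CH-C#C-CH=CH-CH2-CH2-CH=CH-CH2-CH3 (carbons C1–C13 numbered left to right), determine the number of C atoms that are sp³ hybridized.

4

C1: sp2
C2: sp
C3: sp2
C4: sp
C5: sp
C6: sp2
C7: sp2
C8: sp3 ✓
C9: sp3 ✓
C10: sp2
C11: sp2
C12: sp3 ✓
C13: sp3 ✓
C8, C9, C12, C13 → 4 sp3 carbons.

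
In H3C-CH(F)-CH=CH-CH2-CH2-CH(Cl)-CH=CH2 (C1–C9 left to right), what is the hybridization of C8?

C8 is sp2: 3 σ bonds, plus one π bond, 3 electron-density regions.

sp2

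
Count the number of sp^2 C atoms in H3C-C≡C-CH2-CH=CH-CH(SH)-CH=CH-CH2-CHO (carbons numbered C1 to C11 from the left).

C1: sp3
C2: sp
C3: sp
C4: sp3
C5: sp2 ✓
C6: sp2 ✓
C7: sp3
C8: sp2 ✓
C9: sp2 ✓
C10: sp3
C11: sp2 ✓
C5, C6, C8, C9, C11 → 5 sp2 carbons.

5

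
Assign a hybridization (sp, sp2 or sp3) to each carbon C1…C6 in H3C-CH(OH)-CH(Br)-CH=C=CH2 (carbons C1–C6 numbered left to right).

C1: 4 σ bonds — 4 electron domains, sp3.
C2 (4 σ bonds) has steric number 4: sp3.
C3 carries 4 σ bonds, giving a steric number of 4, so it is sp3.
C4 has 3 σ bonds, plus one π bond: steric number 3 → sp2.
C5: 2 σ bonds, plus two π bonds; 2 regions of electron density → sp.
C6 has 3 σ bonds, plus one π bond: steric number 3 → sp2.

C1 sp3, C2 sp3, C3 sp3, C4 sp2, C5 sp, C6 sp2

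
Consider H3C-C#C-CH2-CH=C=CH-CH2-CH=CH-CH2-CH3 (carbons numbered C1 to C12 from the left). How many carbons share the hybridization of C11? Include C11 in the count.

5

C11 is sp3 (only σ bonds).
C1: sp3 ✓
C2: sp
C3: sp
C4: sp3 ✓
C5: sp2
C6: sp
C7: sp2
C8: sp3 ✓
C9: sp2
C10: sp2
C11: sp3 ✓
C12: sp3 ✓
5 carbons are sp3.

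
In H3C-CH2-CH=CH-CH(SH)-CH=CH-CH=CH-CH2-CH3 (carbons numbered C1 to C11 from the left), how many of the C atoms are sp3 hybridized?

C1: sp3 ✓
C2: sp3 ✓
C3: sp2
C4: sp2
C5: sp3 ✓
C6: sp2
C7: sp2
C8: sp2
C9: sp2
C10: sp3 ✓
C11: sp3 ✓
C1, C2, C5, C10, C11 → 5 sp3 carbons.

5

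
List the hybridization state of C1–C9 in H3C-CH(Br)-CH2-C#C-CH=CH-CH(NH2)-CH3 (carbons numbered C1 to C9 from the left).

C1 is sp3: 4 σ bonds, 4 electron-density regions.
C2: 4 σ bonds; 4 regions of electron density → sp3.
C3 carries 4 σ bonds, giving a steric number of 4, so it is sp3.
C4 carries 2 σ bonds, plus two π bonds, giving a steric number of 2, so it is sp.
C5: 2 σ bonds, plus two π bonds; 2 regions of electron density → sp.
C6 has 3 σ bonds, plus one π bond: steric number 3 → sp2.
C7 carries 3 σ bonds, plus one π bond, giving a steric number of 3, so it is sp2.
C8 — 4 σ bonds. Steric number 4, so sp3.
C9 carries 4 σ bonds, giving a steric number of 4, so it is sp3.

C1 sp3, C2 sp3, C3 sp3, C4 sp, C5 sp, C6 sp2, C7 sp2, C8 sp3, C9 sp3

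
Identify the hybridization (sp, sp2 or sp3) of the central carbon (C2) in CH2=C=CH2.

sp

Two σ bonds and two π bonds (one to each neighbour) → sp.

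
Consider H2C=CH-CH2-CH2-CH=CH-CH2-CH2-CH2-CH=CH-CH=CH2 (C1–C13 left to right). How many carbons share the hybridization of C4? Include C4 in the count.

C4 is sp3 (only σ bonds).
C1: sp2
C2: sp2
C3: sp3 ✓
C4: sp3 ✓
C5: sp2
C6: sp2
C7: sp3 ✓
C8: sp3 ✓
C9: sp3 ✓
C10: sp2
C11: sp2
C12: sp2
C13: sp2
5 carbons are sp3.

5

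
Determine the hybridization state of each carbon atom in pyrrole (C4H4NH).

sp^2

Each carbon atom: 3 σ bonds, plus one π bond — 3 electron domains, sp2.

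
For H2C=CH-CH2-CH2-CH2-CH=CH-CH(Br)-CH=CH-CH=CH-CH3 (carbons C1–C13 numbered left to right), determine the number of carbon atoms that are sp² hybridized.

C1: sp2 ✓
C2: sp2 ✓
C3: sp3
C4: sp3
C5: sp3
C6: sp2 ✓
C7: sp2 ✓
C8: sp3
C9: sp2 ✓
C10: sp2 ✓
C11: sp2 ✓
C12: sp2 ✓
C13: sp3
C1, C2, C6, C7, C9, C10, C11, C12 → 8 sp2 carbons.

8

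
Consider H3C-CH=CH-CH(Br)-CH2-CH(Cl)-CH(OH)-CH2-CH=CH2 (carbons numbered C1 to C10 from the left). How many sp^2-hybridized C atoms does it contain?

C1: sp3
C2: sp2 ✓
C3: sp2 ✓
C4: sp3
C5: sp3
C6: sp3
C7: sp3
C8: sp3
C9: sp2 ✓
C10: sp2 ✓
C2, C3, C9, C10 → 4 sp2 carbons.

4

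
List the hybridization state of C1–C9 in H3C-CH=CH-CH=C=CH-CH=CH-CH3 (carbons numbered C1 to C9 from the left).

C1 is sp3: 4 σ bonds, 4 electron-density regions.
C2: 3 σ bonds, plus one π bond — 3 electron domains, sp2.
C3 has 3 σ bonds, plus one π bond: steric number 3 → sp2.
C4 carries 3 σ bonds, plus one π bond, giving a steric number of 3, so it is sp2.
C5 (2 σ bonds, plus two π bonds) has steric number 2: sp.
C6 — 3 σ bonds, plus one π bond. Steric number 3, so sp2.
C7 has 3 σ bonds, plus one π bond: steric number 3 → sp2.
C8: 3 σ bonds, plus one π bond; 3 regions of electron density → sp2.
C9: 4 σ bonds; 4 regions of electron density → sp3.

C1 sp3, C2 sp2, C3 sp2, C4 sp2, C5 sp, C6 sp2, C7 sp2, C8 sp2, C9 sp3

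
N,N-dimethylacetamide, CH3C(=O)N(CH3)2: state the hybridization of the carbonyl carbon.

sp^2

The carbonyl carbon (3 σ bonds, plus one π bond) has steric number 3: sp2.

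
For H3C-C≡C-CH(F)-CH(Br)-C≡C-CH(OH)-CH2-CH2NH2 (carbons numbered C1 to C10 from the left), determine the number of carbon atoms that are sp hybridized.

C1: sp3
C2: sp ✓
C3: sp ✓
C4: sp3
C5: sp3
C6: sp ✓
C7: sp ✓
C8: sp3
C9: sp3
C10: sp3
C2, C3, C6, C7 → 4 sp carbons.

4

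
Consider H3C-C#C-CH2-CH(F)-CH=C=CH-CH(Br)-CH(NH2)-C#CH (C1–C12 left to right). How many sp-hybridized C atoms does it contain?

C1: sp3
C2: sp ✓
C3: sp ✓
C4: sp3
C5: sp3
C6: sp2
C7: sp ✓
C8: sp2
C9: sp3
C10: sp3
C11: sp ✓
C12: sp ✓
C2, C3, C7, C11, C12 → 5 sp carbons.

5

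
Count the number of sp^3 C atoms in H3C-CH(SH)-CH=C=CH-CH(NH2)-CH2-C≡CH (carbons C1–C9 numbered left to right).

C1: sp3 ✓
C2: sp3 ✓
C3: sp2
C4: sp
C5: sp2
C6: sp3 ✓
C7: sp3 ✓
C8: sp
C9: sp
C1, C2, C6, C7 → 4 sp3 carbons.

4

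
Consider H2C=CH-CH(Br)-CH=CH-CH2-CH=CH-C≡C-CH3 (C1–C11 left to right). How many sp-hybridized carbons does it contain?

2

C1: sp2
C2: sp2
C3: sp3
C4: sp2
C5: sp2
C6: sp3
C7: sp2
C8: sp2
C9: sp ✓
C10: sp ✓
C11: sp3
C9, C10 → 2 sp carbons.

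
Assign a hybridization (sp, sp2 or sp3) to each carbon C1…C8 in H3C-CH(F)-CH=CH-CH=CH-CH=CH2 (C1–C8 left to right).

C1 sp3, C2 sp3, C3 sp2, C4 sp2, C5 sp2, C6 sp2, C7 sp2, C8 sp2

C1: 4 σ bonds — 4 electron domains, sp3.
C2 — 4 σ bonds. Steric number 4, so sp3.
C3 carries 3 σ bonds, plus one π bond, giving a steric number of 3, so it is sp2.
C4 (3 σ bonds, plus one π bond) has steric number 3: sp2.
C5: 3 σ bonds, plus one π bond; 3 regions of electron density → sp2.
C6 carries 3 σ bonds, plus one π bond, giving a steric number of 3, so it is sp2.
C7 has 3 σ bonds, plus one π bond: steric number 3 → sp2.
C8 — 3 σ bonds, plus one π bond. Steric number 3, so sp2.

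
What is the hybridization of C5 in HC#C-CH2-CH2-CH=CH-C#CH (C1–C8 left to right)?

sp²

C5 (3 σ bonds, plus one π bond) has steric number 3: sp2.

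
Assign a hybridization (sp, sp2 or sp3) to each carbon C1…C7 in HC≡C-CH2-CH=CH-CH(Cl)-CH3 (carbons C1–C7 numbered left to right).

C1 sp, C2 sp, C3 sp3, C4 sp2, C5 sp2, C6 sp3, C7 sp3

C1 has 2 σ bonds, plus two π bonds: steric number 2 → sp.
C2 carries 2 σ bonds, plus two π bonds, giving a steric number of 2, so it is sp.
C3 is sp3: 4 σ bonds, 4 electron-density regions.
C4 (3 σ bonds, plus one π bond) has steric number 3: sp2.
C5: 3 σ bonds, plus one π bond; 3 regions of electron density → sp2.
C6 has 4 σ bonds: steric number 4 → sp3.
C7: 4 σ bonds — 4 electron domains, sp3.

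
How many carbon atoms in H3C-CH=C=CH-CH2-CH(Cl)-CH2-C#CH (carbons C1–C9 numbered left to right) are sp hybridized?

C1: sp3
C2: sp2
C3: sp ✓
C4: sp2
C5: sp3
C6: sp3
C7: sp3
C8: sp ✓
C9: sp ✓
C3, C8, C9 → 3 sp carbons.

3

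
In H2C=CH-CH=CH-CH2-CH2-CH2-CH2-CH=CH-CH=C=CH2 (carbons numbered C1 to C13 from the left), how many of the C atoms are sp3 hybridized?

C1: sp2
C2: sp2
C3: sp2
C4: sp2
C5: sp3 ✓
C6: sp3 ✓
C7: sp3 ✓
C8: sp3 ✓
C9: sp2
C10: sp2
C11: sp2
C12: sp
C13: sp2
C5, C6, C7, C8 → 4 sp3 carbons.

4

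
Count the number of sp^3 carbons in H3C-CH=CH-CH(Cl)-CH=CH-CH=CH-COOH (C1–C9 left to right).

2

C1: sp3 ✓
C2: sp2
C3: sp2
C4: sp3 ✓
C5: sp2
C6: sp2
C7: sp2
C8: sp2
C9: sp2
C1, C4 → 2 sp3 carbons.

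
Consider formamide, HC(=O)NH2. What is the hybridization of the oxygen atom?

sp^2

The oxygen atom (1 σ bond and 2 lone pairs, plus one π bond) has steric number 3: sp2.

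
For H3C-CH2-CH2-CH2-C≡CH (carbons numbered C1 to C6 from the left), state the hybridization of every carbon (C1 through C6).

C1 has 4 σ bonds: steric number 4 → sp3.
C2 — 4 σ bonds. Steric number 4, so sp3.
C3 — 4 σ bonds. Steric number 4, so sp3.
C4 is sp3: 4 σ bonds, 4 electron-density regions.
C5 (2 σ bonds, plus two π bonds) has steric number 2: sp.
C6 carries 2 σ bonds, plus two π bonds, giving a steric number of 2, so it is sp.

C1 sp3, C2 sp3, C3 sp3, C4 sp3, C5 sp, C6 sp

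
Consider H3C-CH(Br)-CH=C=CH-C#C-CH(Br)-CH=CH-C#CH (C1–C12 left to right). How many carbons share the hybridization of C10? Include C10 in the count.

4

C10 is sp2 (one π bond).
C1: sp3
C2: sp3
C3: sp2 ✓
C4: sp
C5: sp2 ✓
C6: sp
C7: sp
C8: sp3
C9: sp2 ✓
C10: sp2 ✓
C11: sp
C12: sp
4 carbons are sp2.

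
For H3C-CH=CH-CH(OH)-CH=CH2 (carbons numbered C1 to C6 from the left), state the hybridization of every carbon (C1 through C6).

C1 has 4 σ bonds: steric number 4 → sp3.
C2 is sp2: 3 σ bonds, plus one π bond, 3 electron-density regions.
C3 (3 σ bonds, plus one π bond) has steric number 3: sp2.
C4 (4 σ bonds) has steric number 4: sp3.
C5 (3 σ bonds, plus one π bond) has steric number 3: sp2.
C6 is sp2: 3 σ bonds, plus one π bond, 3 electron-density regions.

C1 sp3, C2 sp2, C3 sp2, C4 sp3, C5 sp2, C6 sp2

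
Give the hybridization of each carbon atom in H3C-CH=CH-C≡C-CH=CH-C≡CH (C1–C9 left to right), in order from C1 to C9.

C1 sp3, C2 sp2, C3 sp2, C4 sp, C5 sp, C6 sp2, C7 sp2, C8 sp, C9 sp

C1 is sp3: 4 σ bonds, 4 electron-density regions.
C2 has 3 σ bonds, plus one π bond: steric number 3 → sp2.
C3: 3 σ bonds, plus one π bond — 3 electron domains, sp2.
C4: 2 σ bonds, plus two π bonds — 2 electron domains, sp.
C5 has 2 σ bonds, plus two π bonds: steric number 2 → sp.
C6 carries 3 σ bonds, plus one π bond, giving a steric number of 3, so it is sp2.
C7: 3 σ bonds, plus one π bond; 3 regions of electron density → sp2.
C8 (2 σ bonds, plus two π bonds) has steric number 2: sp.
C9: 2 σ bonds, plus two π bonds; 2 regions of electron density → sp.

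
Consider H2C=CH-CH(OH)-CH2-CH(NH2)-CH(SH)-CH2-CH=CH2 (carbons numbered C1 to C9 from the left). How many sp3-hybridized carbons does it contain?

C1: sp2
C2: sp2
C3: sp3 ✓
C4: sp3 ✓
C5: sp3 ✓
C6: sp3 ✓
C7: sp3 ✓
C8: sp2
C9: sp2
C3, C4, C5, C6, C7 → 5 sp3 carbons.

5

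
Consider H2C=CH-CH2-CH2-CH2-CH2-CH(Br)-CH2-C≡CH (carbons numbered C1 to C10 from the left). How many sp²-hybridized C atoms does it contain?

C1: sp2 ✓
C2: sp2 ✓
C3: sp3
C4: sp3
C5: sp3
C6: sp3
C7: sp3
C8: sp3
C9: sp
C10: sp
C1, C2 → 2 sp2 carbons.

2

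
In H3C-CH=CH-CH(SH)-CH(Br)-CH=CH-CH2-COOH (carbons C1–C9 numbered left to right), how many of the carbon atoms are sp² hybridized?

5

C1: sp3
C2: sp2 ✓
C3: sp2 ✓
C4: sp3
C5: sp3
C6: sp2 ✓
C7: sp2 ✓
C8: sp3
C9: sp2 ✓
C2, C3, C6, C7, C9 → 5 sp2 carbons.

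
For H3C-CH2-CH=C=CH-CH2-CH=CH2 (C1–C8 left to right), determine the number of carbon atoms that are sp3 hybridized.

C1: sp3 ✓
C2: sp3 ✓
C3: sp2
C4: sp
C5: sp2
C6: sp3 ✓
C7: sp2
C8: sp2
C1, C2, C6 → 3 sp3 carbons.

3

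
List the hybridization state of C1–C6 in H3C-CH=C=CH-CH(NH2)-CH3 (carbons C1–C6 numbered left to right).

C1 sp3, C2 sp2, C3 sp, C4 sp2, C5 sp3, C6 sp3

C1 (4 σ bonds) has steric number 4: sp3.
C2: 3 σ bonds, plus one π bond — 3 electron domains, sp2.
C3 is sp: 2 σ bonds, plus two π bonds, 2 electron-density regions.
C4: 3 σ bonds, plus one π bond — 3 electron domains, sp2.
C5 has 4 σ bonds: steric number 4 → sp3.
C6 is sp3: 4 σ bonds, 4 electron-density regions.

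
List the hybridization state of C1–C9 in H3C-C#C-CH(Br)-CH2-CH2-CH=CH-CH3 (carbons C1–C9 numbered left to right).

C1 — 4 σ bonds. Steric number 4, so sp3.
C2 — 2 σ bonds, plus two π bonds. Steric number 2, so sp.
C3: 2 σ bonds, plus two π bonds; 2 regions of electron density → sp.
C4 (4 σ bonds) has steric number 4: sp3.
C5 carries 4 σ bonds, giving a steric number of 4, so it is sp3.
C6: 4 σ bonds — 4 electron domains, sp3.
C7 — 3 σ bonds, plus one π bond. Steric number 3, so sp2.
C8 — 3 σ bonds, plus one π bond. Steric number 3, so sp2.
C9 — 4 σ bonds. Steric number 4, so sp3.

C1 sp3, C2 sp, C3 sp, C4 sp3, C5 sp3, C6 sp3, C7 sp2, C8 sp2, C9 sp3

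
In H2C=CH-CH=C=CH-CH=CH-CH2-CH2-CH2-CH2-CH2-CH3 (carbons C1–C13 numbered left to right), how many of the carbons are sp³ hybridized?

C1: sp2
C2: sp2
C3: sp2
C4: sp
C5: sp2
C6: sp2
C7: sp2
C8: sp3 ✓
C9: sp3 ✓
C10: sp3 ✓
C11: sp3 ✓
C12: sp3 ✓
C13: sp3 ✓
C8, C9, C10, C11, C12, C13 → 6 sp3 carbons.

6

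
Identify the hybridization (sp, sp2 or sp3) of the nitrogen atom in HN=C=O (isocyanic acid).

sp2

The nitrogen atom (2 σ bonds and 1 lone pair, plus one π bond) has steric number 3: sp2.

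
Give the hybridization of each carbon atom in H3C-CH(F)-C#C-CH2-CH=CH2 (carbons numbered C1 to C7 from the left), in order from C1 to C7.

C1 has 4 σ bonds: steric number 4 → sp3.
C2 (4 σ bonds) has steric number 4: sp3.
C3: 2 σ bonds, plus two π bonds; 2 regions of electron density → sp.
C4: 2 σ bonds, plus two π bonds; 2 regions of electron density → sp.
C5 — 4 σ bonds. Steric number 4, so sp3.
C6 has 3 σ bonds, plus one π bond: steric number 3 → sp2.
C7 is sp2: 3 σ bonds, plus one π bond, 3 electron-density regions.

C1 sp3, C2 sp3, C3 sp, C4 sp, C5 sp3, C6 sp2, C7 sp2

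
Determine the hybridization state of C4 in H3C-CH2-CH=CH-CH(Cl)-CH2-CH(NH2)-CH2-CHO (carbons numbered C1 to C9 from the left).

sp2

C4 (3 σ bonds, plus one π bond) has steric number 3: sp2.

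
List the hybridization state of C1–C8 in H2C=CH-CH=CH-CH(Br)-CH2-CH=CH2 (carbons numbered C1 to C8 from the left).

C1 sp2, C2 sp2, C3 sp2, C4 sp2, C5 sp3, C6 sp3, C7 sp2, C8 sp2

C1 is sp2: 3 σ bonds, plus one π bond, 3 electron-density regions.
C2 is sp2: 3 σ bonds, plus one π bond, 3 electron-density regions.
C3 carries 3 σ bonds, plus one π bond, giving a steric number of 3, so it is sp2.
C4 has 3 σ bonds, plus one π bond: steric number 3 → sp2.
C5 carries 4 σ bonds, giving a steric number of 4, so it is sp3.
C6: 4 σ bonds; 4 regions of electron density → sp3.
C7 has 3 σ bonds, plus one π bond: steric number 3 → sp2.
C8 carries 3 σ bonds, plus one π bond, giving a steric number of 3, so it is sp2.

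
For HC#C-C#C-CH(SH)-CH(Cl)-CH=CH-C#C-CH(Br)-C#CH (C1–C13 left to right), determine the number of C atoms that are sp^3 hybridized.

3

C1: sp
C2: sp
C3: sp
C4: sp
C5: sp3 ✓
C6: sp3 ✓
C7: sp2
C8: sp2
C9: sp
C10: sp
C11: sp3 ✓
C12: sp
C13: sp
C5, C6, C11 → 3 sp3 carbons.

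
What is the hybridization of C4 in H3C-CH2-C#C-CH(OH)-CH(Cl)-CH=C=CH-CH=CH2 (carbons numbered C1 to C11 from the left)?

C4 is sp: 2 σ bonds, plus two π bonds, 2 electron-density regions.

sp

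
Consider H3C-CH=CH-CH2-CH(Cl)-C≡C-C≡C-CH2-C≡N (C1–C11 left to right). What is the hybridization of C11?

C11: 2 σ bonds, plus two π bonds; 2 regions of electron density → sp.

sp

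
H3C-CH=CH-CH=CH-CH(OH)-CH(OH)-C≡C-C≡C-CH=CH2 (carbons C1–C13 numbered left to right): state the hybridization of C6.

C6 (4 σ bonds) has steric number 4: sp3.

sp³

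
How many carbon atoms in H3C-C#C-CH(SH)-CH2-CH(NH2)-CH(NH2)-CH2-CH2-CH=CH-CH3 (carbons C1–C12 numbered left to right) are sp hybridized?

C1: sp3
C2: sp ✓
C3: sp ✓
C4: sp3
C5: sp3
C6: sp3
C7: sp3
C8: sp3
C9: sp3
C10: sp2
C11: sp2
C12: sp3
C2, C3 → 2 sp carbons.

2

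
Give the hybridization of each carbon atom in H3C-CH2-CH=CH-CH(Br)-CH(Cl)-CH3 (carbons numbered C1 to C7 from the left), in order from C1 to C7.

C1 is sp3: 4 σ bonds, 4 electron-density regions.
C2: 4 σ bonds; 4 regions of electron density → sp3.
C3 carries 3 σ bonds, plus one π bond, giving a steric number of 3, so it is sp2.
C4 has 3 σ bonds, plus one π bond: steric number 3 → sp2.
C5: 4 σ bonds; 4 regions of electron density → sp3.
C6 has 4 σ bonds: steric number 4 → sp3.
C7 has 4 σ bonds: steric number 4 → sp3.

C1 sp3, C2 sp3, C3 sp2, C4 sp2, C5 sp3, C6 sp3, C7 sp3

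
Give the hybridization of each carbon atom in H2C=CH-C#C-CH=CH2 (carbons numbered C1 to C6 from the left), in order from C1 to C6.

C1 sp2, C2 sp2, C3 sp, C4 sp, C5 sp2, C6 sp2

C1: 3 σ bonds, plus one π bond; 3 regions of electron density → sp2.
C2 has 3 σ bonds, plus one π bond: steric number 3 → sp2.
C3 — 2 σ bonds, plus two π bonds. Steric number 2, so sp.
C4: 2 σ bonds, plus two π bonds — 2 electron domains, sp.
C5: 3 σ bonds, plus one π bond — 3 electron domains, sp2.
C6 (3 σ bonds, plus one π bond) has steric number 3: sp2.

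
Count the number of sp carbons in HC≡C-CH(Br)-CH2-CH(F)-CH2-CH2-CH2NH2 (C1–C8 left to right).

C1: sp ✓
C2: sp ✓
C3: sp3
C4: sp3
C5: sp3
C6: sp3
C7: sp3
C8: sp3
C1, C2 → 2 sp carbons.

2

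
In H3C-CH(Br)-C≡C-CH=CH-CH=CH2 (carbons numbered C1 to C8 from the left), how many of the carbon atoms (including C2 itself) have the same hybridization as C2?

C2 is sp3 (only σ bonds).
C1: sp3 ✓
C2: sp3 ✓
C3: sp
C4: sp
C5: sp2
C6: sp2
C7: sp2
C8: sp2
2 carbons are sp3.

2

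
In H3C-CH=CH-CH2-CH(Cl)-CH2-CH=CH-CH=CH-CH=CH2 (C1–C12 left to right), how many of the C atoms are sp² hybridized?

C1: sp3
C2: sp2 ✓
C3: sp2 ✓
C4: sp3
C5: sp3
C6: sp3
C7: sp2 ✓
C8: sp2 ✓
C9: sp2 ✓
C10: sp2 ✓
C11: sp2 ✓
C12: sp2 ✓
C2, C3, C7, C8, C9, C10, C11, C12 → 8 sp2 carbons.

8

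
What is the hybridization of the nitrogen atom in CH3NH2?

Three σ bonds + one lone pair = steric number 4 → sp3.

sp^3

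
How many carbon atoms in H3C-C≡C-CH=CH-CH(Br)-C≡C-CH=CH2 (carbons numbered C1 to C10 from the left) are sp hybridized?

4

C1: sp3
C2: sp ✓
C3: sp ✓
C4: sp2
C5: sp2
C6: sp3
C7: sp ✓
C8: sp ✓
C9: sp2
C10: sp2
C2, C3, C7, C8 → 4 sp carbons.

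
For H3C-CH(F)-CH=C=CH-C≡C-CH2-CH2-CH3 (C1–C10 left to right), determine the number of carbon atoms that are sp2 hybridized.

C1: sp3
C2: sp3
C3: sp2 ✓
C4: sp
C5: sp2 ✓
C6: sp
C7: sp
C8: sp3
C9: sp3
C10: sp3
C3, C5 → 2 sp2 carbons.

2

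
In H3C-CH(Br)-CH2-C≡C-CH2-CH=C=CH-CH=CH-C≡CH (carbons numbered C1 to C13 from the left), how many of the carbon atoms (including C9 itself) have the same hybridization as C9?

C9 is sp2 (one π bond).
C1: sp3
C2: sp3
C3: sp3
C4: sp
C5: sp
C6: sp3
C7: sp2 ✓
C8: sp
C9: sp2 ✓
C10: sp2 ✓
C11: sp2 ✓
C12: sp
C13: sp
4 carbons are sp2.

4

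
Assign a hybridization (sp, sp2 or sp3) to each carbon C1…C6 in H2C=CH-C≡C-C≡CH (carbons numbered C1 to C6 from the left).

C1 sp2, C2 sp2, C3 sp, C4 sp, C5 sp, C6 sp

C1 has 3 σ bonds, plus one π bond: steric number 3 → sp2.
C2: 3 σ bonds, plus one π bond — 3 electron domains, sp2.
C3 has 2 σ bonds, plus two π bonds: steric number 2 → sp.
C4: 2 σ bonds, plus two π bonds; 2 regions of electron density → sp.
C5 — 2 σ bonds, plus two π bonds. Steric number 2, so sp.
C6: 2 σ bonds, plus two π bonds; 2 regions of electron density → sp.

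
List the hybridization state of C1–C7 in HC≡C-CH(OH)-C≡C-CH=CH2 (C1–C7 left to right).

C1 sp, C2 sp, C3 sp3, C4 sp, C5 sp, C6 sp2, C7 sp2

C1: 2 σ bonds, plus two π bonds — 2 electron domains, sp.
C2: 2 σ bonds, plus two π bonds — 2 electron domains, sp.
C3 (4 σ bonds) has steric number 4: sp3.
C4: 2 σ bonds, plus two π bonds; 2 regions of electron density → sp.
C5 is sp: 2 σ bonds, plus two π bonds, 2 electron-density regions.
C6: 3 σ bonds, plus one π bond — 3 electron domains, sp2.
C7 — 3 σ bonds, plus one π bond. Steric number 3, so sp2.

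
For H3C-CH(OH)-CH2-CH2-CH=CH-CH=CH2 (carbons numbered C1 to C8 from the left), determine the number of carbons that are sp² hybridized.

C1: sp3
C2: sp3
C3: sp3
C4: sp3
C5: sp2 ✓
C6: sp2 ✓
C7: sp2 ✓
C8: sp2 ✓
C5, C6, C7, C8 → 4 sp2 carbons.

4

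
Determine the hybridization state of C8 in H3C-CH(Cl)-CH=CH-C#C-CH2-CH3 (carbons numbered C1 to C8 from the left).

sp3

C8: 4 σ bonds; 4 regions of electron density → sp3.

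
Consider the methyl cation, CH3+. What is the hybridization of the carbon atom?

Three σ bonds to H, empty p orbital → sp2, trigonal planar.

sp²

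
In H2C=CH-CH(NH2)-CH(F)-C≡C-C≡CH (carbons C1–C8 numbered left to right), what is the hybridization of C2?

sp^2

C2 — 3 σ bonds, plus one π bond. Steric number 3, so sp2.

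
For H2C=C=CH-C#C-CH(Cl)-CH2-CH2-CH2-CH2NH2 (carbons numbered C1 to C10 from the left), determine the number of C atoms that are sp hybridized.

3

C1: sp2
C2: sp ✓
C3: sp2
C4: sp ✓
C5: sp ✓
C6: sp3
C7: sp3
C8: sp3
C9: sp3
C10: sp3
C2, C4, C5 → 3 sp carbons.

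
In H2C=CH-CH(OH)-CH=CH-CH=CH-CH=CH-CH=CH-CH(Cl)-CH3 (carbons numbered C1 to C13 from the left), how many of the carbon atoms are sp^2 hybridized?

10

C1: sp2 ✓
C2: sp2 ✓
C3: sp3
C4: sp2 ✓
C5: sp2 ✓
C6: sp2 ✓
C7: sp2 ✓
C8: sp2 ✓
C9: sp2 ✓
C10: sp2 ✓
C11: sp2 ✓
C12: sp3
C13: sp3
C1, C2, C4, C5, C6, C7, C8, C9, C10, C11 → 10 sp2 carbons.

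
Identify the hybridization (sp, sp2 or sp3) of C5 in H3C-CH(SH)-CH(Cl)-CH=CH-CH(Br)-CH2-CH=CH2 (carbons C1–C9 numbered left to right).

sp^2

C5: 3 σ bonds, plus one π bond — 3 electron domains, sp2.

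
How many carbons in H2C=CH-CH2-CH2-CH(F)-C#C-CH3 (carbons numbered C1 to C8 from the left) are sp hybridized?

2

C1: sp2
C2: sp2
C3: sp3
C4: sp3
C5: sp3
C6: sp ✓
C7: sp ✓
C8: sp3
C6, C7 → 2 sp carbons.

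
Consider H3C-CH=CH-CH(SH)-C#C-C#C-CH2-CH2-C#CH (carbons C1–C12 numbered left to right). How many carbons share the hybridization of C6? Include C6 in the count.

C6 is sp (two π bonds).
C1: sp3
C2: sp2
C3: sp2
C4: sp3
C5: sp ✓
C6: sp ✓
C7: sp ✓
C8: sp ✓
C9: sp3
C10: sp3
C11: sp ✓
C12: sp ✓
6 carbons are sp.

6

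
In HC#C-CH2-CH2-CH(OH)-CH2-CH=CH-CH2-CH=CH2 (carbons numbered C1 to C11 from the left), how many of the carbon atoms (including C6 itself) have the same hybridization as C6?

5

C6 is sp3 (only σ bonds).
C1: sp
C2: sp
C3: sp3 ✓
C4: sp3 ✓
C5: sp3 ✓
C6: sp3 ✓
C7: sp2
C8: sp2
C9: sp3 ✓
C10: sp2
C11: sp2
5 carbons are sp3.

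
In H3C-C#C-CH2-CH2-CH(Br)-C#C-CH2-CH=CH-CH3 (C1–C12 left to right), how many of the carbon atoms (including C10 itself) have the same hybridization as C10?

C10 is sp2 (one π bond).
C1: sp3
C2: sp
C3: sp
C4: sp3
C5: sp3
C6: sp3
C7: sp
C8: sp
C9: sp3
C10: sp2 ✓
C11: sp2 ✓
C12: sp3
2 carbons are sp2.

2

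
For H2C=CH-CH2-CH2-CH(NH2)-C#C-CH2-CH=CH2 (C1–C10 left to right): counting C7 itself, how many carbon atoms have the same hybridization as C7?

C7 is sp (two π bonds).
C1: sp2
C2: sp2
C3: sp3
C4: sp3
C5: sp3
C6: sp ✓
C7: sp ✓
C8: sp3
C9: sp2
C10: sp2
2 carbons are sp.

2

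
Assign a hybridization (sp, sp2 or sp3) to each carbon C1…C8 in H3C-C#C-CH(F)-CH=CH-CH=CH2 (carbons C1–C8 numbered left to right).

C1 — 4 σ bonds. Steric number 4, so sp3.
C2 carries 2 σ bonds, plus two π bonds, giving a steric number of 2, so it is sp.
C3 is sp: 2 σ bonds, plus two π bonds, 2 electron-density regions.
C4 is sp3: 4 σ bonds, 4 electron-density regions.
C5 (3 σ bonds, plus one π bond) has steric number 3: sp2.
C6 (3 σ bonds, plus one π bond) has steric number 3: sp2.
C7 — 3 σ bonds, plus one π bond. Steric number 3, so sp2.
C8 carries 3 σ bonds, plus one π bond, giving a steric number of 3, so it is sp2.

C1 sp3, C2 sp, C3 sp, C4 sp3, C5 sp2, C6 sp2, C7 sp2, C8 sp2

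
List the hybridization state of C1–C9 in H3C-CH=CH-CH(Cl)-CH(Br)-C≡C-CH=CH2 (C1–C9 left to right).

C1 sp3, C2 sp2, C3 sp2, C4 sp3, C5 sp3, C6 sp, C7 sp, C8 sp2, C9 sp2

C1 has 4 σ bonds: steric number 4 → sp3.
C2 is sp2: 3 σ bonds, plus one π bond, 3 electron-density regions.
C3 carries 3 σ bonds, plus one π bond, giving a steric number of 3, so it is sp2.
C4 has 4 σ bonds: steric number 4 → sp3.
C5 is sp3: 4 σ bonds, 4 electron-density regions.
C6: 2 σ bonds, plus two π bonds — 2 electron domains, sp.
C7 (2 σ bonds, plus two π bonds) has steric number 2: sp.
C8 — 3 σ bonds, plus one π bond. Steric number 3, so sp2.
C9 (3 σ bonds, plus one π bond) has steric number 3: sp2.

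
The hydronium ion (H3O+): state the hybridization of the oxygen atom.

Three σ bonds + one lone pair = steric number 4 → sp3.

sp^3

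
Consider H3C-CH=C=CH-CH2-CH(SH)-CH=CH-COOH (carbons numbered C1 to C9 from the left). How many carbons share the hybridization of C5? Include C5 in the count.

C5 is sp3 (only σ bonds).
C1: sp3 ✓
C2: sp2
C3: sp
C4: sp2
C5: sp3 ✓
C6: sp3 ✓
C7: sp2
C8: sp2
C9: sp2
3 carbons are sp3.

3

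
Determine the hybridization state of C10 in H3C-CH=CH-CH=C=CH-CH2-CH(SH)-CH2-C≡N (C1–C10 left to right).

sp

C10 is sp: 2 σ bonds, plus two π bonds, 2 electron-density regions.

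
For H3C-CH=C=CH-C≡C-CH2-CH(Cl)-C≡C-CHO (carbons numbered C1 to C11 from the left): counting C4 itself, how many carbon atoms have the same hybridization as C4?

3

C4 is sp2 (one π bond).
C1: sp3
C2: sp2 ✓
C3: sp
C4: sp2 ✓
C5: sp
C6: sp
C7: sp3
C8: sp3
C9: sp
C10: sp
C11: sp2 ✓
3 carbons are sp2.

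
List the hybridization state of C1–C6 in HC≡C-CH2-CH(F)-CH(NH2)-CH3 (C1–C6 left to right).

C1 sp, C2 sp, C3 sp3, C4 sp3, C5 sp3, C6 sp3

C1 — 2 σ bonds, plus two π bonds. Steric number 2, so sp.
C2 is sp: 2 σ bonds, plus two π bonds, 2 electron-density regions.
C3 is sp3: 4 σ bonds, 4 electron-density regions.
C4: 4 σ bonds — 4 electron domains, sp3.
C5 carries 4 σ bonds, giving a steric number of 4, so it is sp3.
C6 carries 4 σ bonds, giving a steric number of 4, so it is sp3.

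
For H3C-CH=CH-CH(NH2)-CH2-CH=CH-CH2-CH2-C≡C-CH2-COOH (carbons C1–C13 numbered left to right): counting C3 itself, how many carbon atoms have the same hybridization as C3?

C3 is sp2 (one π bond).
C1: sp3
C2: sp2 ✓
C3: sp2 ✓
C4: sp3
C5: sp3
C6: sp2 ✓
C7: sp2 ✓
C8: sp3
C9: sp3
C10: sp
C11: sp
C12: sp3
C13: sp2 ✓
5 carbons are sp2.

5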